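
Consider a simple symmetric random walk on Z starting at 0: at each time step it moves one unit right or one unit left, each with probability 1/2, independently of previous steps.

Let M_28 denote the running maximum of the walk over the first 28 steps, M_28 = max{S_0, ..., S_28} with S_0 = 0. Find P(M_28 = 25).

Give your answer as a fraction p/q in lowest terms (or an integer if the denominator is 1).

Let M_28 = max(S_0,...,S_28). Use the reflection principle: for j ≥ 1, #{paths with M_28 ≥ j} = #{S_28 ≥ j} + #{S_28 ≥ j+1}.
By reflection, #{M_28 ≥ 25} = #{S_28 ≥ 25} + #{S_28 ≥ 26} = 29 + 29 = 58.
#{M_28 ≥ 26} = #{S_28 ≥ 26} + #{S_28 ≥ 27} = 29 + 1 = 30.
#{M_28 = 25} = 58 - 30 = 28.
P(M_28 = 25) = 28/268435456 = 7/67108864

Answer: 7/67108864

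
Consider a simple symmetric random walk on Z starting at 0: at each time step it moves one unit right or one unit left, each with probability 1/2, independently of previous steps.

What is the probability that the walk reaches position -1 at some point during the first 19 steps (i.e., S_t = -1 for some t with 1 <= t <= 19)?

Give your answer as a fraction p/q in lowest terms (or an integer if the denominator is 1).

Answer: 215955/262144

Derivation:
Count via complement. Let g(t,s) = #length-t paths at position s with S_1..S_t all ≠ -1.
g(t,s) = g(t-1,s-1) + g(t-1,s+1) for s ≠ -1; g(t,-1) = 0.
t=0: g(0,0)=1
t=1: g(1,1)=1
t=2: g(2,0)=1 g(2,2)=1
t=3: g(3,1)=2 g(3,3)=1
t=4: g(4,0)=2 g(4,2)=3 g(4,4)=1
t=5: g(5,1)=5 g(5,3)=4 g(5,5)=1
t=6: g(6,0)=5 g(6,2)=9 g(6,4)=5 g(6,6)=1
t=7: g(7,1)=14 g(7,3)=14 g(7,5)=6 g(7,7)=1
t=8: g(8,0)=14 g(8,2)=28 g(8,4)=20 g(8,6)=7 g(8,8)=1
t=9: g(9,1)=42 g(9,3)=48 g(9,5)=27 g(9,7)=8 g(9,9)=1
t=10: g(10,0)=42 g(10,2)=90 g(10,4)=75 g(10,6)=35 g(10,8)=9 g(10,10)=1
t=11: g(11,1)=132 g(11,3)=165 g(11,5)=110 g(11,7)=44 g(11,9)=10 g(11,11)=1
t=12: g(12,0)=132 g(12,2)=297 g(12,4)=275 g(12,6)=154 g(12,8)=54 g(12,10)=11 g(12,12)=1
t=13: g(13,1)=429 g(13,3)=572 g(13,5)=429 g(13,7)=208 g(13,9)=65 g(13,11)=12 g(13,13)=1
t=14: g(14,0)=429 g(14,2)=1001 g(14,4)=1001 g(14,6)=637 g(14,8)=273 g(14,10)=77 g(14,12)=13 g(14,14)=1
t=15: g(15,1)=1430 g(15,3)=2002 g(15,5)=1638 g(15,7)=910 g(15,9)=350 g(15,11)=90 g(15,13)=14 g(15,15)=1
t=16: g(16,0)=1430 g(16,2)=3432 g(16,4)=3640 g(16,6)=2548 g(16,8)=1260 g(16,10)=440 g(16,12)=104 g(16,14)=15 g(16,16)=1
t=17: g(17,1)=4862 g(17,3)=7072 g(17,5)=6188 g(17,7)=3808 g(17,9)=1700 g(17,11)=544 g(17,13)=119 g(17,15)=16 g(17,17)=1
t=18: g(18,0)=4862 g(18,2)=11934 g(18,4)=13260 g(18,6)=9996 g(18,8)=5508 g(18,10)=2244 g(18,12)=663 g(18,14)=135 g(18,16)=17 g(18,18)=1
t=19: g(19,1)=16796 g(19,3)=25194 g(19,5)=23256 g(19,7)=15504 g(19,9)=7752 g(19,11)=2907 g(19,13)=798 g(19,15)=152 g(19,17)=18 g(19,19)=1
Paths never hitting -1: Σ_s g(19,s) = 92378
Paths hitting -1: 2^19 - 92378 = 431910
P = 431910/524288 = 215955/262144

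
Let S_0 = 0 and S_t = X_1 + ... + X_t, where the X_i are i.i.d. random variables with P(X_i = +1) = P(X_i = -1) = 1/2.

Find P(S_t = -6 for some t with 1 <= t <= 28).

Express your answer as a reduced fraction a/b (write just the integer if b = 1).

Count via complement. Let g(t,s) = #length-t paths at position s with S_1..S_t all ≠ -6.
g(t,s) = g(t-1,s-1) + g(t-1,s+1) for s ≠ -6; g(t,-6) = 0.
t=0: g(0,0)=1
t=1: g(1,-1)=1 g(1,1)=1
t=2: g(2,-2)=1 g(2,0)=2 g(2,2)=1
t=3: g(3,-3)=1 g(3,-1)=3 g(3,1)=3 g(3,3)=1
t=4: g(4,-4)=1 g(4,-2)=4 g(4,0)=6 g(4,2)=4 g(4,4)=1
t=5: g(5,-5)=1 g(5,-3)=5 g(5,-1)=10 g(5,1)=10 g(5,3)=5 g(5,5)=1
t=6: g(6,-4)=6 g(6,-2)=15 g(6,0)=20 g(6,2)=15 g(6,4)=6 g(6,6)=1
t=7: g(7,-5)=6 g(7,-3)=21 g(7,-1)=35 g(7,1)=35 g(7,3)=21 g(7,5)=7 g(7,7)=1
t=8: g(8,-4)=27 g(8,-2)=56 g(8,0)=70 g(8,2)=56 g(8,4)=28 g(8,6)=8 g(8,8)=1
t=9: g(9,-5)=27 g(9,-3)=83 g(9,-1)=126 g(9,1)=126 g(9,3)=84 g(9,5)=36 g(9,7)=9 g(9,9)=1
t=10: g(10,-4)=110 g(10,-2)=209 g(10,0)=252 g(10,2)=210 g(10,4)=120 g(10,6)=45 g(10,8)=10 g(10,10)=1
t=11: g(11,-5)=110 g(11,-3)=319 g(11,-1)=461 g(11,1)=462 g(11,3)=330 g(11,5)=165 g(11,7)=55 g(11,9)=11 g(11,11)=1
t=12: g(12,-4)=429 g(12,-2)=780 g(12,0)=923 g(12,2)=792 g(12,4)=495 g(12,6)=220 g(12,8)=66 g(12,10)=12 g(12,12)=1
t=13: g(13,-5)=429 g(13,-3)=1209 g(13,-1)=1703 g(13,1)=1715 g(13,3)=1287 g(13,5)=715 g(13,7)=286 g(13,9)=78 g(13,11)=13 g(13,13)=1
t=14: g(14,-4)=1638 g(14,-2)=2912 g(14,0)=3418 g(14,2)=3002 g(14,4)=2002 g(14,6)=1001 g(14,8)=364 g(14,10)=91 g(14,12)=14 g(14,14)=1
t=15: g(15,-5)=1638 g(15,-3)=4550 g(15,-1)=6330 g(15,1)=6420 g(15,3)=5004 g(15,5)=3003 g(15,7)=1365 g(15,9)=455 g(15,11)=105 g(15,13)=15 g(15,15)=1
t=16: g(16,-4)=6188 g(16,-2)=10880 g(16,0)=12750 g(16,2)=11424 g(16,4)=8007 g(16,6)=4368 g(16,8)=1820 g(16,10)=560 g(16,12)=120 g(16,14)=16 g(16,16)=1
t=17: g(17,-5)=6188 g(17,-3)=17068 g(17,-1)=23630 g(17,1)=24174 g(17,3)=19431 g(17,5)=12375 g(17,7)=6188 g(17,9)=2380 g(17,11)=680 g(17,13)=136 g(17,15)=17 g(17,17)=1
t=18: g(18,-4)=23256 g(18,-2)=40698 g(18,0)=47804 g(18,2)=43605 g(18,4)=31806 g(18,6)=18563 g(18,8)=8568 g(18,10)=3060 g(18,12)=816 g(18,14)=153 g(18,16)=18 g(18,18)=1
t=19: g(19,-5)=23256 g(19,-3)=63954 g(19,-1)=88502 g(19,1)=91409 g(19,3)=75411 g(19,5)=50369 g(19,7)=27131 g(19,9)=11628 g(19,11)=3876 g(19,13)=969 g(19,15)=171 g(19,17)=19 g(19,19)=1
t=20: g(20,-4)=87210 g(20,-2)=152456 g(20,0)=179911 g(20,2)=166820 g(20,4)=125780 g(20,6)=77500 g(20,8)=38759 g(20,10)=15504 g(20,12)=4845 g(20,14)=1140 g(20,16)=190 g(20,18)=20 g(20,20)=1
t=21: g(21,-5)=87210 g(21,-3)=239666 g(21,-1)=332367 g(21,1)=346731 g(21,3)=292600 g(21,5)=203280 g(21,7)=116259 g(21,9)=54263 g(21,11)=20349 g(21,13)=5985 g(21,15)=1330 g(21,17)=210 g(21,19)=21 g(21,21)=1
t=22: g(22,-4)=326876 g(22,-2)=572033 g(22,0)=679098 g(22,2)=639331 g(22,4)=495880 g(22,6)=319539 g(22,8)=170522 g(22,10)=74612 g(22,12)=26334 g(22,14)=7315 g(22,16)=1540 g(22,18)=231 g(22,20)=22 g(22,22)=1
t=23: g(23,-5)=326876 g(23,-3)=898909 g(23,-1)=1251131 g(23,1)=1318429 g(23,3)=1135211 g(23,5)=815419 g(23,7)=490061 g(23,9)=245134 g(23,11)=100946 g(23,13)=33649 g(23,15)=8855 g(23,17)=1771 g(23,19)=253 g(23,21)=23 g(23,23)=1
t=24: g(24,-4)=1225785 g(24,-2)=2150040 g(24,0)=2569560 g(24,2)=2453640 g(24,4)=1950630 g(24,6)=1305480 g(24,8)=735195 g(24,10)=346080 g(24,12)=134595 g(24,14)=42504 g(24,16)=10626 g(24,18)=2024 g(24,20)=276 g(24,22)=24 g(24,24)=1
t=25: g(25,-5)=1225785 g(25,-3)=3375825 g(25,-1)=4719600 g(25,1)=5023200 g(25,3)=4404270 g(25,5)=3256110 g(25,7)=2040675 g(25,9)=1081275 g(25,11)=480675 g(25,13)=177099 g(25,15)=53130 g(25,17)=12650 g(25,19)=2300 g(25,21)=300 g(25,23)=25 g(25,25)=1
t=26: g(26,-4)=4601610 g(26,-2)=8095425 g(26,0)=9742800 g(26,2)=9427470 g(26,4)=7660380 g(26,6)=5296785 g(26,8)=3121950 g(26,10)=1561950 g(26,12)=657774 g(26,14)=230229 g(26,16)=65780 g(26,18)=14950 g(26,20)=2600 g(26,22)=325 g(26,24)=26 g(26,26)=1
t=27: g(27,-5)=4601610 g(27,-3)=12697035 g(27,-1)=17838225 g(27,1)=19170270 g(27,3)=17087850 g(27,5)=12957165 g(27,7)=8418735 g(27,9)=4683900 g(27,11)=2219724 g(27,13)=888003 g(27,15)=296009 g(27,17)=80730 g(27,19)=17550 g(27,21)=2925 g(27,23)=351 g(27,25)=27 g(27,27)=1
t=28: g(28,-4)=17298645 g(28,-2)=30535260 g(28,0)=37008495 g(28,2)=36258120 g(28,4)=30045015 g(28,6)=21375900 g(28,8)=13102635 g(28,10)=6903624 g(28,12)=3107727 g(28,14)=1184012 g(28,16)=376739 g(28,18)=98280 g(28,20)=20475 g(28,22)=3276 g(28,24)=378 g(28,26)=28 g(28,28)=1
Paths never hitting -6: Σ_s g(28,s) = 197318610
Paths hitting -6: 2^28 - 197318610 = 71116846
P = 71116846/268435456 = 35558423/134217728

Answer: 35558423/134217728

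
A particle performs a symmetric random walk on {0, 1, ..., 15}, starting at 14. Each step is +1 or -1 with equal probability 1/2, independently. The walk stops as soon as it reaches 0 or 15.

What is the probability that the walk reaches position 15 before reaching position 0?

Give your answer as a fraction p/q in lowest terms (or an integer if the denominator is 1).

Symmetric walk (p = 1/2): the harmonic-function argument gives P(hit 15 before 0 | start at 14) = a/N.
P = 14/15 = 14/15

Answer: 14/15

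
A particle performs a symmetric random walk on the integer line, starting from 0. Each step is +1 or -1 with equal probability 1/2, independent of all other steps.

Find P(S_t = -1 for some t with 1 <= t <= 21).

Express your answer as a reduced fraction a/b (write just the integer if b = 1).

Count via complement. Let g(t,s) = #length-t paths at position s with S_1..S_t all ≠ -1.
g(t,s) = g(t-1,s-1) + g(t-1,s+1) for s ≠ -1; g(t,-1) = 0.
t=0: g(0,0)=1
t=1: g(1,1)=1
t=2: g(2,0)=1 g(2,2)=1
t=3: g(3,1)=2 g(3,3)=1
t=4: g(4,0)=2 g(4,2)=3 g(4,4)=1
t=5: g(5,1)=5 g(5,3)=4 g(5,5)=1
t=6: g(6,0)=5 g(6,2)=9 g(6,4)=5 g(6,6)=1
t=7: g(7,1)=14 g(7,3)=14 g(7,5)=6 g(7,7)=1
t=8: g(8,0)=14 g(8,2)=28 g(8,4)=20 g(8,6)=7 g(8,8)=1
t=9: g(9,1)=42 g(9,3)=48 g(9,5)=27 g(9,7)=8 g(9,9)=1
t=10: g(10,0)=42 g(10,2)=90 g(10,4)=75 g(10,6)=35 g(10,8)=9 g(10,10)=1
t=11: g(11,1)=132 g(11,3)=165 g(11,5)=110 g(11,7)=44 g(11,9)=10 g(11,11)=1
t=12: g(12,0)=132 g(12,2)=297 g(12,4)=275 g(12,6)=154 g(12,8)=54 g(12,10)=11 g(12,12)=1
t=13: g(13,1)=429 g(13,3)=572 g(13,5)=429 g(13,7)=208 g(13,9)=65 g(13,11)=12 g(13,13)=1
t=14: g(14,0)=429 g(14,2)=1001 g(14,4)=1001 g(14,6)=637 g(14,8)=273 g(14,10)=77 g(14,12)=13 g(14,14)=1
t=15: g(15,1)=1430 g(15,3)=2002 g(15,5)=1638 g(15,7)=910 g(15,9)=350 g(15,11)=90 g(15,13)=14 g(15,15)=1
t=16: g(16,0)=1430 g(16,2)=3432 g(16,4)=3640 g(16,6)=2548 g(16,8)=1260 g(16,10)=440 g(16,12)=104 g(16,14)=15 g(16,16)=1
t=17: g(17,1)=4862 g(17,3)=7072 g(17,5)=6188 g(17,7)=3808 g(17,9)=1700 g(17,11)=544 g(17,13)=119 g(17,15)=16 g(17,17)=1
t=18: g(18,0)=4862 g(18,2)=11934 g(18,4)=13260 g(18,6)=9996 g(18,8)=5508 g(18,10)=2244 g(18,12)=663 g(18,14)=135 g(18,16)=17 g(18,18)=1
t=19: g(19,1)=16796 g(19,3)=25194 g(19,5)=23256 g(19,7)=15504 g(19,9)=7752 g(19,11)=2907 g(19,13)=798 g(19,15)=152 g(19,17)=18 g(19,19)=1
t=20: g(20,0)=16796 g(20,2)=41990 g(20,4)=48450 g(20,6)=38760 g(20,8)=23256 g(20,10)=10659 g(20,12)=3705 g(20,14)=950 g(20,16)=170 g(20,18)=19 g(20,20)=1
t=21: g(21,1)=58786 g(21,3)=90440 g(21,5)=87210 g(21,7)=62016 g(21,9)=33915 g(21,11)=14364 g(21,13)=4655 g(21,15)=1120 g(21,17)=189 g(21,19)=20 g(21,21)=1
Paths never hitting -1: Σ_s g(21,s) = 352716
Paths hitting -1: 2^21 - 352716 = 1744436
P = 1744436/2097152 = 436109/524288

Answer: 436109/524288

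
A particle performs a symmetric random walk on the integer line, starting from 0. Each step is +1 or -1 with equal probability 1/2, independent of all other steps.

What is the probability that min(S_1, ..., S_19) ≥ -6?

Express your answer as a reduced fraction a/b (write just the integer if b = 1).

Answer: 115957/131072

Derivation:
Let f(t,s) = #length-t paths at position s with S_1..S_t all ≥ -6.
f(t,s) = f(t-1,s-1) + f(t-1,s+1) for s ≥ -6; f(t,s) = 0 for s < -6.
t=0: f(0,0)=1
t=1: f(1,-1)=1 f(1,1)=1
t=2: f(2,-2)=1 f(2,0)=2 f(2,2)=1
t=3: f(3,-3)=1 f(3,-1)=3 f(3,1)=3 f(3,3)=1
t=4: f(4,-4)=1 f(4,-2)=4 f(4,0)=6 f(4,2)=4 f(4,4)=1
t=5: f(5,-5)=1 f(5,-3)=5 f(5,-1)=10 f(5,1)=10 f(5,3)=5 f(5,5)=1
t=6: f(6,-6)=1 f(6,-4)=6 f(6,-2)=15 f(6,0)=20 f(6,2)=15 f(6,4)=6 f(6,6)=1
t=7: f(7,-5)=7 f(7,-3)=21 f(7,-1)=35 f(7,1)=35 f(7,3)=21 f(7,5)=7 f(7,7)=1
t=8: f(8,-6)=7 f(8,-4)=28 f(8,-2)=56 f(8,0)=70 f(8,2)=56 f(8,4)=28 f(8,6)=8 f(8,8)=1
t=9: f(9,-5)=35 f(9,-3)=84 f(9,-1)=126 f(9,1)=126 f(9,3)=84 f(9,5)=36 f(9,7)=9 f(9,9)=1
t=10: f(10,-6)=35 f(10,-4)=119 f(10,-2)=210 f(10,0)=252 f(10,2)=210 f(10,4)=120 f(10,6)=45 f(10,8)=10 f(10,10)=1
t=11: f(11,-5)=154 f(11,-3)=329 f(11,-1)=462 f(11,1)=462 f(11,3)=330 f(11,5)=165 f(11,7)=55 f(11,9)=11 f(11,11)=1
t=12: f(12,-6)=154 f(12,-4)=483 f(12,-2)=791 f(12,0)=924 f(12,2)=792 f(12,4)=495 f(12,6)=220 f(12,8)=66 f(12,10)=12 f(12,12)=1
t=13: f(13,-5)=637 f(13,-3)=1274 f(13,-1)=1715 f(13,1)=1716 f(13,3)=1287 f(13,5)=715 f(13,7)=286 f(13,9)=78 f(13,11)=13 f(13,13)=1
t=14: f(14,-6)=637 f(14,-4)=1911 f(14,-2)=2989 f(14,0)=3431 f(14,2)=3003 f(14,4)=2002 f(14,6)=1001 f(14,8)=364 f(14,10)=91 f(14,12)=14 f(14,14)=1
t=15: f(15,-5)=2548 f(15,-3)=4900 f(15,-1)=6420 f(15,1)=6434 f(15,3)=5005 f(15,5)=3003 f(15,7)=1365 f(15,9)=455 f(15,11)=105 f(15,13)=15 f(15,15)=1
t=16: f(16,-6)=2548 f(16,-4)=7448 f(16,-2)=11320 f(16,0)=12854 f(16,2)=11439 f(16,4)=8008 f(16,6)=4368 f(16,8)=1820 f(16,10)=560 f(16,12)=120 f(16,14)=16 f(16,16)=1
t=17: f(17,-5)=9996 f(17,-3)=18768 f(17,-1)=24174 f(17,1)=24293 f(17,3)=19447 f(17,5)=12376 f(17,7)=6188 f(17,9)=2380 f(17,11)=680 f(17,13)=136 f(17,15)=17 f(17,17)=1
t=18: f(18,-6)=9996 f(18,-4)=28764 f(18,-2)=42942 f(18,0)=48467 f(18,2)=43740 f(18,4)=31823 f(18,6)=18564 f(18,8)=8568 f(18,10)=3060 f(18,12)=816 f(18,14)=153 f(18,16)=18 f(18,18)=1
t=19: f(19,-5)=38760 f(19,-3)=71706 f(19,-1)=91409 f(19,1)=92207 f(19,3)=75563 f(19,5)=50387 f(19,7)=27132 f(19,9)=11628 f(19,11)=3876 f(19,13)=969 f(19,15)=171 f(19,17)=19 f(19,19)=1
Σ_s f(19,s) = 463828
P = 463828/524288 = 115957/131072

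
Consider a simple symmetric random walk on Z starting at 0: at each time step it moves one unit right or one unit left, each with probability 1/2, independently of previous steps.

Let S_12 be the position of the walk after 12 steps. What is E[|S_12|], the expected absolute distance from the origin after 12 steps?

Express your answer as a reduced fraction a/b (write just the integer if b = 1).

S_12 takes values m ≡ 0 (mod 2) with |m| ≤ 12; P(S_12=m) = C(12,(12+m)/2)/2^12.
Total paths: 2^12 = 4096
Distribution: P(S=-12)=1/4096, P(S=-10)=12/4096, P(S=-8)=66/4096, P(S=-6)=220/4096, P(S=-4)=495/4096, P(S=-2)=792/4096, P(S=0)=924/4096, P(S=2)=792/4096, P(S=4)=495/4096, P(S=6)=220/4096, P(S=8)=66/4096, P(S=10)=12/4096, P(S=12)=1/4096
E[|S_12|] = Σ_m |m|·P(S_12=m) = 11088/4096 = 693/256

Answer: 693/256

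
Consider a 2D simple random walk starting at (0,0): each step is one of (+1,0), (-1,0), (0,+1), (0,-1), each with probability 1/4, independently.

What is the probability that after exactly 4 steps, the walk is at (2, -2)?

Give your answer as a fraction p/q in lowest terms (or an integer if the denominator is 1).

Answer: 3/128

Derivation:
Let h be the number of horizontal steps (so 4-h are vertical). To end at (2,-2) need (h+2)/2 right-steps and ((4-h)-2)/2 up-steps.
Sum over h with 2 ≤ h ≤ 2, h ≡ 0 (mod 2), 4-h ≡ 0 (mod 2):
h=2: C(4,2)·C(2,2)·C(2,0) = 6·1·1 = 6
Total favorable: 6
Total paths: 4^4 = 256
P = 6/256 = 3/128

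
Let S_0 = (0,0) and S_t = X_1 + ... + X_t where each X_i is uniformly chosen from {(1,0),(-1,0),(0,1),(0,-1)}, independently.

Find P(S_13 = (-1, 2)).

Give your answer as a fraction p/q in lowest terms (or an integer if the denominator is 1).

Answer: 552123/16777216

Derivation:
Let h be the number of horizontal steps (so 13-h are vertical). To end at (-1,2) need (h-1)/2 right-steps and ((13-h)+2)/2 up-steps.
Sum over h with 1 ≤ h ≤ 11, h ≡ 1 (mod 2), 13-h ≡ 0 (mod 2):
h=1: C(13,1)·C(1,0)·C(12,7) = 13·1·792 = 10296
h=3: C(13,3)·C(3,1)·C(10,6) = 286·3·210 = 180180
h=5: C(13,5)·C(5,2)·C(8,5) = 1287·10·56 = 720720
h=7: C(13,7)·C(7,3)·C(6,4) = 1716·35·15 = 900900
h=9: C(13,9)·C(9,4)·C(4,3) = 715·126·4 = 360360
h=11: C(13,11)·C(11,5)·C(2,2) = 78·462·1 = 36036
Total favorable: 2208492
Total paths: 4^13 = 67108864
P = 2208492/67108864 = 552123/16777216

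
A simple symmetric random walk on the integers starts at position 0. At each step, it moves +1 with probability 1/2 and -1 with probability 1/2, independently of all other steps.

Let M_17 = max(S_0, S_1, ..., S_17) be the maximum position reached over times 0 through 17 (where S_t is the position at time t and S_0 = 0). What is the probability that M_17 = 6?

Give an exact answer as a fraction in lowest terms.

Answer: 1547/32768

Derivation:
Let M_17 = max(S_0,...,S_17). Use the reflection principle: for j ≥ 1, #{paths with M_17 ≥ j} = #{S_17 ≥ j} + #{S_17 ≥ j+1}.
By reflection, #{M_17 ≥ 6} = #{S_17 ≥ 6} + #{S_17 ≥ 7} = 9402 + 9402 = 18804.
#{M_17 ≥ 7} = #{S_17 ≥ 7} + #{S_17 ≥ 8} = 9402 + 3214 = 12616.
#{M_17 = 6} = 18804 - 12616 = 6188.
P(M_17 = 6) = 6188/131072 = 1547/32768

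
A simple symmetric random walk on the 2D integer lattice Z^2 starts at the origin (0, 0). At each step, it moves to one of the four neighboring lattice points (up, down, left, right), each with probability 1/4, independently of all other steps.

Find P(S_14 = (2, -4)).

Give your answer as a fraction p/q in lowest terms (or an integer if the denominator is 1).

Let h be the number of horizontal steps (so 14-h are vertical). To end at (2,-4) need (h+2)/2 right-steps and ((14-h)-4)/2 up-steps.
Sum over h with 2 ≤ h ≤ 10, h ≡ 0 (mod 2), 14-h ≡ 0 (mod 2):
h=2: C(14,2)·C(2,2)·C(12,4) = 91·1·495 = 45045
h=4: C(14,4)·C(4,3)·C(10,3) = 1001·4·120 = 480480
h=6: C(14,6)·C(6,4)·C(8,2) = 3003·15·28 = 1261260
h=8: C(14,8)·C(8,5)·C(6,1) = 3003·56·6 = 1009008
h=10: C(14,10)·C(10,6)·C(4,0) = 1001·210·1 = 210210
Total favorable: 3006003
Total paths: 4^14 = 268435456
P = 3006003/268435456 = 3006003/268435456

Answer: 3006003/268435456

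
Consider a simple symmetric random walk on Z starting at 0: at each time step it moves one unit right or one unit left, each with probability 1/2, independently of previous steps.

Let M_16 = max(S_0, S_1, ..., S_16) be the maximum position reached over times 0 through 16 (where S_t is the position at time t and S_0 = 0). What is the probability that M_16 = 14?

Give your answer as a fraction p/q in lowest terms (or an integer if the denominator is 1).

Let M_16 = max(S_0,...,S_16). Use the reflection principle: for j ≥ 1, #{paths with M_16 ≥ j} = #{S_16 ≥ j} + #{S_16 ≥ j+1}.
By reflection, #{M_16 ≥ 14} = #{S_16 ≥ 14} + #{S_16 ≥ 15} = 17 + 1 = 18.
#{M_16 ≥ 15} = #{S_16 ≥ 15} + #{S_16 ≥ 16} = 1 + 1 = 2.
#{M_16 = 14} = 18 - 2 = 16.
P(M_16 = 14) = 16/65536 = 1/4096

Answer: 1/4096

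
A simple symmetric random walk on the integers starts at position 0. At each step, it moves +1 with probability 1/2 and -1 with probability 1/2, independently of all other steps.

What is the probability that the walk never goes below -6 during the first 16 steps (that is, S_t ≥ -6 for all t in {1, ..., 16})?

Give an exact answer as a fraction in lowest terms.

Answer: 30251/32768

Derivation:
Let f(t,s) = #length-t paths at position s with S_1..S_t all ≥ -6.
f(t,s) = f(t-1,s-1) + f(t-1,s+1) for s ≥ -6; f(t,s) = 0 for s < -6.
t=0: f(0,0)=1
t=1: f(1,-1)=1 f(1,1)=1
t=2: f(2,-2)=1 f(2,0)=2 f(2,2)=1
t=3: f(3,-3)=1 f(3,-1)=3 f(3,1)=3 f(3,3)=1
t=4: f(4,-4)=1 f(4,-2)=4 f(4,0)=6 f(4,2)=4 f(4,4)=1
t=5: f(5,-5)=1 f(5,-3)=5 f(5,-1)=10 f(5,1)=10 f(5,3)=5 f(5,5)=1
t=6: f(6,-6)=1 f(6,-4)=6 f(6,-2)=15 f(6,0)=20 f(6,2)=15 f(6,4)=6 f(6,6)=1
t=7: f(7,-5)=7 f(7,-3)=21 f(7,-1)=35 f(7,1)=35 f(7,3)=21 f(7,5)=7 f(7,7)=1
t=8: f(8,-6)=7 f(8,-4)=28 f(8,-2)=56 f(8,0)=70 f(8,2)=56 f(8,4)=28 f(8,6)=8 f(8,8)=1
t=9: f(9,-5)=35 f(9,-3)=84 f(9,-1)=126 f(9,1)=126 f(9,3)=84 f(9,5)=36 f(9,7)=9 f(9,9)=1
t=10: f(10,-6)=35 f(10,-4)=119 f(10,-2)=210 f(10,0)=252 f(10,2)=210 f(10,4)=120 f(10,6)=45 f(10,8)=10 f(10,10)=1
t=11: f(11,-5)=154 f(11,-3)=329 f(11,-1)=462 f(11,1)=462 f(11,3)=330 f(11,5)=165 f(11,7)=55 f(11,9)=11 f(11,11)=1
t=12: f(12,-6)=154 f(12,-4)=483 f(12,-2)=791 f(12,0)=924 f(12,2)=792 f(12,4)=495 f(12,6)=220 f(12,8)=66 f(12,10)=12 f(12,12)=1
t=13: f(13,-5)=637 f(13,-3)=1274 f(13,-1)=1715 f(13,1)=1716 f(13,3)=1287 f(13,5)=715 f(13,7)=286 f(13,9)=78 f(13,11)=13 f(13,13)=1
t=14: f(14,-6)=637 f(14,-4)=1911 f(14,-2)=2989 f(14,0)=3431 f(14,2)=3003 f(14,4)=2002 f(14,6)=1001 f(14,8)=364 f(14,10)=91 f(14,12)=14 f(14,14)=1
t=15: f(15,-5)=2548 f(15,-3)=4900 f(15,-1)=6420 f(15,1)=6434 f(15,3)=5005 f(15,5)=3003 f(15,7)=1365 f(15,9)=455 f(15,11)=105 f(15,13)=15 f(15,15)=1
t=16: f(16,-6)=2548 f(16,-4)=7448 f(16,-2)=11320 f(16,0)=12854 f(16,2)=11439 f(16,4)=8008 f(16,6)=4368 f(16,8)=1820 f(16,10)=560 f(16,12)=120 f(16,14)=16 f(16,16)=1
Σ_s f(16,s) = 60502
P = 60502/65536 = 30251/32768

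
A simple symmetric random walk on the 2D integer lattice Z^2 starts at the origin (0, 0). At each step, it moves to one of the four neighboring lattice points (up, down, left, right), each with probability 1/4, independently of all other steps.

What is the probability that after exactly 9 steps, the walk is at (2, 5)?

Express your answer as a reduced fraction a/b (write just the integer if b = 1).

Answer: 189/65536

Derivation:
Let h be the number of horizontal steps (so 9-h are vertical). To end at (2,5) need (h+2)/2 right-steps and ((9-h)+5)/2 up-steps.
Sum over h with 2 ≤ h ≤ 4, h ≡ 0 (mod 2), 9-h ≡ 1 (mod 2):
h=2: C(9,2)·C(2,2)·C(7,6) = 36·1·7 = 252
h=4: C(9,4)·C(4,3)·C(5,5) = 126·4·1 = 504
Total favorable: 756
Total paths: 4^9 = 262144
P = 756/262144 = 189/65536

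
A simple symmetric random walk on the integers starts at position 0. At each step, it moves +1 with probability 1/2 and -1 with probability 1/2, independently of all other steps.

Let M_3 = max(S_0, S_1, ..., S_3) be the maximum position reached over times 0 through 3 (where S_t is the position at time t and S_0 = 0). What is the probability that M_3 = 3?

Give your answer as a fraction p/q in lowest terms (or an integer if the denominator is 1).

Answer: 1/8

Derivation:
Let M_3 = max(S_0,...,S_3). Use the reflection principle: for j ≥ 1, #{paths with M_3 ≥ j} = #{S_3 ≥ j} + #{S_3 ≥ j+1}.
By reflection, #{M_3 ≥ 3} = #{S_3 ≥ 3} + #{S_3 ≥ 4} = 1 + 0 = 1.
#{M_3 ≥ 4} = #{S_3 ≥ 4} + #{S_3 ≥ 5} = 0 + 0 = 0.
#{M_3 = 3} = 1 - 0 = 1.
P(M_3 = 3) = 1/8 = 1/8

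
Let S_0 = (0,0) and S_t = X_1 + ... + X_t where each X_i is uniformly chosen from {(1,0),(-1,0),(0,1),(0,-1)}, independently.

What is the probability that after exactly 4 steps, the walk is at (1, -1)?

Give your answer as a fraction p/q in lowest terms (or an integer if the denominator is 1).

Let h be the number of horizontal steps (so 4-h are vertical). To end at (1,-1) need (h+1)/2 right-steps and ((4-h)-1)/2 up-steps.
Sum over h with 1 ≤ h ≤ 3, h ≡ 1 (mod 2), 4-h ≡ 1 (mod 2):
h=1: C(4,1)·C(1,1)·C(3,1) = 4·1·3 = 12
h=3: C(4,3)·C(3,2)·C(1,0) = 4·3·1 = 12
Total favorable: 24
Total paths: 4^4 = 256
P = 24/256 = 3/32

Answer: 3/32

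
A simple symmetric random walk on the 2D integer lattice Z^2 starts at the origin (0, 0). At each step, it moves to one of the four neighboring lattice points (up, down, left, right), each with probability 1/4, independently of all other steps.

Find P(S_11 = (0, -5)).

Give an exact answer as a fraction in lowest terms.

Answer: 27225/4194304

Derivation:
Let h be the number of horizontal steps (so 11-h are vertical). To end at (0,-5) need (h+0)/2 right-steps and ((11-h)-5)/2 up-steps.
Sum over h with 0 ≤ h ≤ 6, h ≡ 0 (mod 2), 11-h ≡ 1 (mod 2):
h=0: C(11,0)·C(0,0)·C(11,3) = 1·1·165 = 165
h=2: C(11,2)·C(2,1)·C(9,2) = 55·2·36 = 3960
h=4: C(11,4)·C(4,2)·C(7,1) = 330·6·7 = 13860
h=6: C(11,6)·C(6,3)·C(5,0) = 462·20·1 = 9240
Total favorable: 27225
Total paths: 4^11 = 4194304
P = 27225/4194304 = 27225/4194304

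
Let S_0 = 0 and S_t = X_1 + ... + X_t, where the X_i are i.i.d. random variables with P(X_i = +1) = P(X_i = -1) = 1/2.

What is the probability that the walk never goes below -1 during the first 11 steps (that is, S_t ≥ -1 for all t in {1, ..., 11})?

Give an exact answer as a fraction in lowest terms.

Answer: 231/512

Derivation:
Let f(t,s) = #length-t paths at position s with S_1..S_t all ≥ -1.
f(t,s) = f(t-1,s-1) + f(t-1,s+1) for s ≥ -1; f(t,s) = 0 for s < -1.
t=0: f(0,0)=1
t=1: f(1,-1)=1 f(1,1)=1
t=2: f(2,0)=2 f(2,2)=1
t=3: f(3,-1)=2 f(3,1)=3 f(3,3)=1
t=4: f(4,0)=5 f(4,2)=4 f(4,4)=1
t=5: f(5,-1)=5 f(5,1)=9 f(5,3)=5 f(5,5)=1
t=6: f(6,0)=14 f(6,2)=14 f(6,4)=6 f(6,6)=1
t=7: f(7,-1)=14 f(7,1)=28 f(7,3)=20 f(7,5)=7 f(7,7)=1
t=8: f(8,0)=42 f(8,2)=48 f(8,4)=27 f(8,6)=8 f(8,8)=1
t=9: f(9,-1)=42 f(9,1)=90 f(9,3)=75 f(9,5)=35 f(9,7)=9 f(9,9)=1
t=10: f(10,0)=132 f(10,2)=165 f(10,4)=110 f(10,6)=44 f(10,8)=10 f(10,10)=1
t=11: f(11,-1)=132 f(11,1)=297 f(11,3)=275 f(11,5)=154 f(11,7)=54 f(11,9)=11 f(11,11)=1
Σ_s f(11,s) = 924
P = 924/2048 = 231/512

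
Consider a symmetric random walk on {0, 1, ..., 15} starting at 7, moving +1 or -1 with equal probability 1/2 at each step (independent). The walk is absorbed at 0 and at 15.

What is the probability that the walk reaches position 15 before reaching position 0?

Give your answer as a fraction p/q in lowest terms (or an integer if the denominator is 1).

Symmetric walk (p = 1/2): the harmonic-function argument gives P(hit 15 before 0 | start at 7) = a/N.
P = 7/15 = 7/15

Answer: 7/15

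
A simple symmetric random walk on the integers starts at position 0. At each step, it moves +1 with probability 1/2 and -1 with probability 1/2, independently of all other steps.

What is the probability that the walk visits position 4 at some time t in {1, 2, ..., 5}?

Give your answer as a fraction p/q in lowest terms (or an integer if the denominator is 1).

Answer: 1/16

Derivation:
Count via complement. Let g(t,s) = #length-t paths at position s with S_1..S_t all ≠ 4.
g(t,s) = g(t-1,s-1) + g(t-1,s+1) for s ≠ 4; g(t,4) = 0.
t=0: g(0,0)=1
t=1: g(1,-1)=1 g(1,1)=1
t=2: g(2,-2)=1 g(2,0)=2 g(2,2)=1
t=3: g(3,-3)=1 g(3,-1)=3 g(3,1)=3 g(3,3)=1
t=4: g(4,-4)=1 g(4,-2)=4 g(4,0)=6 g(4,2)=4
t=5: g(5,-5)=1 g(5,-3)=5 g(5,-1)=10 g(5,1)=10 g(5,3)=4
Paths never hitting 4: Σ_s g(5,s) = 30
Paths hitting 4: 2^5 - 30 = 2
P = 2/32 = 1/16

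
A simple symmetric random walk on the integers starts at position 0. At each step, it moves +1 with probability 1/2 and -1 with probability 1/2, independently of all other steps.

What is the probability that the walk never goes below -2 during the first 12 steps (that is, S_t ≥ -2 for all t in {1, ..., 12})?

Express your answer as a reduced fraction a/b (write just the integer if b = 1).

Let f(t,s) = #length-t paths at position s with S_1..S_t all ≥ -2.
f(t,s) = f(t-1,s-1) + f(t-1,s+1) for s ≥ -2; f(t,s) = 0 for s < -2.
t=0: f(0,0)=1
t=1: f(1,-1)=1 f(1,1)=1
t=2: f(2,-2)=1 f(2,0)=2 f(2,2)=1
t=3: f(3,-1)=3 f(3,1)=3 f(3,3)=1
t=4: f(4,-2)=3 f(4,0)=6 f(4,2)=4 f(4,4)=1
t=5: f(5,-1)=9 f(5,1)=10 f(5,3)=5 f(5,5)=1
t=6: f(6,-2)=9 f(6,0)=19 f(6,2)=15 f(6,4)=6 f(6,6)=1
t=7: f(7,-1)=28 f(7,1)=34 f(7,3)=21 f(7,5)=7 f(7,7)=1
t=8: f(8,-2)=28 f(8,0)=62 f(8,2)=55 f(8,4)=28 f(8,6)=8 f(8,8)=1
t=9: f(9,-1)=90 f(9,1)=117 f(9,3)=83 f(9,5)=36 f(9,7)=9 f(9,9)=1
t=10: f(10,-2)=90 f(10,0)=207 f(10,2)=200 f(10,4)=119 f(10,6)=45 f(10,8)=10 f(10,10)=1
t=11: f(11,-1)=297 f(11,1)=407 f(11,3)=319 f(11,5)=164 f(11,7)=55 f(11,9)=11 f(11,11)=1
t=12: f(12,-2)=297 f(12,0)=704 f(12,2)=726 f(12,4)=483 f(12,6)=219 f(12,8)=66 f(12,10)=12 f(12,12)=1
Σ_s f(12,s) = 2508
P = 2508/4096 = 627/1024

Answer: 627/1024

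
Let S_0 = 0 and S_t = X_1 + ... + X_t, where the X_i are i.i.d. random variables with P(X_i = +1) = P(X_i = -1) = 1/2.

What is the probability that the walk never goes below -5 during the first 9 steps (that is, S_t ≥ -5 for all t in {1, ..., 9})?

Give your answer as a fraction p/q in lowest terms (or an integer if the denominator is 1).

Answer: 123/128

Derivation:
Let f(t,s) = #length-t paths at position s with S_1..S_t all ≥ -5.
f(t,s) = f(t-1,s-1) + f(t-1,s+1) for s ≥ -5; f(t,s) = 0 for s < -5.
t=0: f(0,0)=1
t=1: f(1,-1)=1 f(1,1)=1
t=2: f(2,-2)=1 f(2,0)=2 f(2,2)=1
t=3: f(3,-3)=1 f(3,-1)=3 f(3,1)=3 f(3,3)=1
t=4: f(4,-4)=1 f(4,-2)=4 f(4,0)=6 f(4,2)=4 f(4,4)=1
t=5: f(5,-5)=1 f(5,-3)=5 f(5,-1)=10 f(5,1)=10 f(5,3)=5 f(5,5)=1
t=6: f(6,-4)=6 f(6,-2)=15 f(6,0)=20 f(6,2)=15 f(6,4)=6 f(6,6)=1
t=7: f(7,-5)=6 f(7,-3)=21 f(7,-1)=35 f(7,1)=35 f(7,3)=21 f(7,5)=7 f(7,7)=1
t=8: f(8,-4)=27 f(8,-2)=56 f(8,0)=70 f(8,2)=56 f(8,4)=28 f(8,6)=8 f(8,8)=1
t=9: f(9,-5)=27 f(9,-3)=83 f(9,-1)=126 f(9,1)=126 f(9,3)=84 f(9,5)=36 f(9,7)=9 f(9,9)=1
Σ_s f(9,s) = 492
P = 492/512 = 123/128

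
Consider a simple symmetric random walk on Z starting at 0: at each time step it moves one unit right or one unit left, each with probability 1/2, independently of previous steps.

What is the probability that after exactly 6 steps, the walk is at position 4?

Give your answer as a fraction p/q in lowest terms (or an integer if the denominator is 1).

To reach position 4 after 6 steps: need 5 steps of +1 and 1 of -1.
Favorable paths: C(6,5) = 6
Total paths: 2^6 = 64
P = 6/64 = 3/32

Answer: 3/32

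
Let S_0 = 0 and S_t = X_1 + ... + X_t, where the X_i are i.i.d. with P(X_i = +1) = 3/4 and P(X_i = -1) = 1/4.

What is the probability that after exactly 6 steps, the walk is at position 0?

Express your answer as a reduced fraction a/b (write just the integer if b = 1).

To be at 0 after 6 steps: need exactly 3 steps of +1 and 3 of -1.
Number of such sequences: C(6,3) = 20
Each has probability (3/4)^3 · (1/4)^3 = 27/4096
P = 20 · 27/4096 = 135/1024

Answer: 135/1024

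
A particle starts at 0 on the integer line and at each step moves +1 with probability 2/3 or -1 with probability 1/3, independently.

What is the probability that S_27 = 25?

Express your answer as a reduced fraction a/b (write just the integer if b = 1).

Answer: 67108864/282429536481

Derivation:
To reach position 25 after 27 steps: need 26 steps of +1 and 1 step of -1.
Number of such sequences: C(27,26) = 27
Each has probability (2/3)^26 · (1/3)^1 = 67108864/7625597484987
P = 27 · 67108864/7625597484987 = 67108864/282429536481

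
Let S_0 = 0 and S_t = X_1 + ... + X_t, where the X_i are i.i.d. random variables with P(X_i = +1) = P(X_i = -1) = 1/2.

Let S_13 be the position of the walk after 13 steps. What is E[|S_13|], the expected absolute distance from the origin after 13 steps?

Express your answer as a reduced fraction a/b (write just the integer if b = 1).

S_13 takes values m ≡ 1 (mod 2) with |m| ≤ 13; P(S_13=m) = C(13,(13+m)/2)/2^13.
Total paths: 2^13 = 8192
Distribution: P(S=-13)=1/8192, P(S=-11)=13/8192, P(S=-9)=78/8192, P(S=-7)=286/8192, P(S=-5)=715/8192, P(S=-3)=1287/8192, P(S=-1)=1716/8192, P(S=1)=1716/8192, P(S=3)=1287/8192, P(S=5)=715/8192, P(S=7)=286/8192, P(S=9)=78/8192, P(S=11)=13/8192, P(S=13)=1/8192
E[|S_13|] = Σ_m |m|·P(S_13=m) = 24024/8192 = 3003/1024

Answer: 3003/1024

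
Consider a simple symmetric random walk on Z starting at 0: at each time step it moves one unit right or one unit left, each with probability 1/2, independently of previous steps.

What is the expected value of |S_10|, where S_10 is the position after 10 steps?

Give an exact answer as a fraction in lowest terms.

Answer: 315/128

Derivation:
S_10 takes values m ≡ 0 (mod 2) with |m| ≤ 10; P(S_10=m) = C(10,(10+m)/2)/2^10.
Total paths: 2^10 = 1024
Distribution: P(S=-10)=1/1024, P(S=-8)=10/1024, P(S=-6)=45/1024, P(S=-4)=120/1024, P(S=-2)=210/1024, P(S=0)=252/1024, P(S=2)=210/1024, P(S=4)=120/1024, P(S=6)=45/1024, P(S=8)=10/1024, P(S=10)=1/1024
E[|S_10|] = Σ_m |m|·P(S_10=m) = 2520/1024 = 315/128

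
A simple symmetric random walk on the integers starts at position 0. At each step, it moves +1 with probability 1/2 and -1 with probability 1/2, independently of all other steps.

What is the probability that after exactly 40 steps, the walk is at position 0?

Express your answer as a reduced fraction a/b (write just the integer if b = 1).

To return to 0 after 40 steps: need exactly 20 steps of +1 and 20 of -1.
Favorable paths: C(40,20) = 137846528820
Total paths: 2^40 = 1099511627776
P = 137846528820/1099511627776 = 34461632205/274877906944

Answer: 34461632205/274877906944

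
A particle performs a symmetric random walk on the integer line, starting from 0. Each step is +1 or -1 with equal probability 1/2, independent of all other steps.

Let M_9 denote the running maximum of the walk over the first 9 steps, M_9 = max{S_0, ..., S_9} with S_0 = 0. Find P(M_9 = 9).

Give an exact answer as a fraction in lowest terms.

Answer: 1/512

Derivation:
Let M_9 = max(S_0,...,S_9). Use the reflection principle: for j ≥ 1, #{paths with M_9 ≥ j} = #{S_9 ≥ j} + #{S_9 ≥ j+1}.
By reflection, #{M_9 ≥ 9} = #{S_9 ≥ 9} + #{S_9 ≥ 10} = 1 + 0 = 1.
#{M_9 ≥ 10} = #{S_9 ≥ 10} + #{S_9 ≥ 11} = 0 + 0 = 0.
#{M_9 = 9} = 1 - 0 = 1.
P(M_9 = 9) = 1/512 = 1/512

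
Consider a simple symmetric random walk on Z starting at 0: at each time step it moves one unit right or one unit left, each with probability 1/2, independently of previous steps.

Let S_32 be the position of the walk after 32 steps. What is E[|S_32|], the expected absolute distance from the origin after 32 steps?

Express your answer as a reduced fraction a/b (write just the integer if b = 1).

Answer: 300540195/67108864

Derivation:
S_32 takes values m ≡ 0 (mod 2) with |m| ≤ 32; P(S_32=m) = C(32,(32+m)/2)/2^32.
Total paths: 2^32 = 4294967296
Distribution: P(S=-32)=1/4294967296, P(S=-30)=32/4294967296, P(S=-28)=496/4294967296, P(S=-26)=4960/4294967296, P(S=-24)=35960/4294967296, P(S=-22)=201376/4294967296, P(S=-20)=906192/4294967296, P(S=-18)=3365856/4294967296, P(S=-16)=10518300/4294967296, P(S=-14)=28048800/4294967296, P(S=-12)=64512240/4294967296, P(S=-10)=129024480/4294967296, P(S=-8)=225792840/4294967296, P(S=-6)=347373600/4294967296, P(S=-4)=471435600/4294967296, P(S=-2)=565722720/4294967296, P(S=0)=601080390/4294967296, P(S=2)=565722720/4294967296, P(S=4)=471435600/4294967296, P(S=6)=347373600/4294967296, P(S=8)=225792840/4294967296, P(S=10)=129024480/4294967296, P(S=12)=64512240/4294967296, P(S=14)=28048800/4294967296, P(S=16)=10518300/4294967296, P(S=18)=3365856/4294967296, P(S=20)=906192/4294967296, P(S=22)=201376/4294967296, P(S=24)=35960/4294967296, P(S=26)=4960/4294967296, P(S=28)=496/4294967296, P(S=30)=32/4294967296, P(S=32)=1/4294967296
E[|S_32|] = Σ_m |m|·P(S_32=m) = 19234572480/4294967296 = 300540195/67108864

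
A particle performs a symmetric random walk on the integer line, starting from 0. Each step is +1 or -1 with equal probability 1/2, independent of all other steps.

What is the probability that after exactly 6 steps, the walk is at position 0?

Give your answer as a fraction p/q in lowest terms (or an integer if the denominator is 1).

Answer: 5/16

Derivation:
To return to 0 after 6 steps: need exactly 3 steps of +1 and 3 of -1.
Favorable paths: C(6,3) = 20
Total paths: 2^6 = 64
P = 20/64 = 5/16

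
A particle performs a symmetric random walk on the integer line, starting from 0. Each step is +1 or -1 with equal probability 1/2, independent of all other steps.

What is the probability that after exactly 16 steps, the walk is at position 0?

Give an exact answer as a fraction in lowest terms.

To return to 0 after 16 steps: need exactly 8 steps of +1 and 8 of -1.
Favorable paths: C(16,8) = 12870
Total paths: 2^16 = 65536
P = 12870/65536 = 6435/32768

Answer: 6435/32768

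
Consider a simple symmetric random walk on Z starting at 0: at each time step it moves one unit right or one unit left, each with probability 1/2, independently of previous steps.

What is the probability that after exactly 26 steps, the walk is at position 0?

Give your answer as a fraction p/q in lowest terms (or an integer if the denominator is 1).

To return to 0 after 26 steps: need exactly 13 steps of +1 and 13 of -1.
Favorable paths: C(26,13) = 10400600
Total paths: 2^26 = 67108864
P = 10400600/67108864 = 1300075/8388608

Answer: 1300075/8388608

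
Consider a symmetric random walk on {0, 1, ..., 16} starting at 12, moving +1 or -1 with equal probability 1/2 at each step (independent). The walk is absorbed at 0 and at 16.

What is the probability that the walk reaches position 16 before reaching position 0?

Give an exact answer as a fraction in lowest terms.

Answer: 3/4

Derivation:
Symmetric walk (p = 1/2): the harmonic-function argument gives P(hit 16 before 0 | start at 12) = a/N.
P = 12/16 = 3/4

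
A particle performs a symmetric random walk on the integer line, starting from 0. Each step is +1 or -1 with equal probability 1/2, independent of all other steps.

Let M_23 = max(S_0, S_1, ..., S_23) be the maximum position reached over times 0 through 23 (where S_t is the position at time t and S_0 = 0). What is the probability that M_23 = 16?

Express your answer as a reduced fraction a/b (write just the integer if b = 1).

Let M_23 = max(S_0,...,S_23). Use the reflection principle: for j ≥ 1, #{paths with M_23 ≥ j} = #{S_23 ≥ j} + #{S_23 ≥ j+1}.
By reflection, #{M_23 ≥ 16} = #{S_23 ≥ 16} + #{S_23 ≥ 17} = 2048 + 2048 = 4096.
#{M_23 ≥ 17} = #{S_23 ≥ 17} + #{S_23 ≥ 18} = 2048 + 277 = 2325.
#{M_23 = 16} = 4096 - 2325 = 1771.
P(M_23 = 16) = 1771/8388608 = 1771/8388608

Answer: 1771/8388608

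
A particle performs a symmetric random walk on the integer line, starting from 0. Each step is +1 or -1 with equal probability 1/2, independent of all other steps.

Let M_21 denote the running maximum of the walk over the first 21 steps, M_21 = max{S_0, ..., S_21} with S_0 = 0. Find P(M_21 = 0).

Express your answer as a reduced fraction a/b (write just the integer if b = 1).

Let M_21 = max(S_0,...,S_21). Use the reflection principle: for j ≥ 1, #{paths with M_21 ≥ j} = #{S_21 ≥ j} + #{S_21 ≥ j+1}.
P(M_21 ≥ 0) = 1 since S_0 = 0, so #{M_21 ≥ 0} = 2097152.
#{M_21 ≥ 1} = #{S_21 ≥ 1} + #{S_21 ≥ 2} = 1048576 + 695860 = 1744436.
#{M_21 = 0} = 2097152 - 1744436 = 352716.
P(M_21 = 0) = 352716/2097152 = 88179/524288

Answer: 88179/524288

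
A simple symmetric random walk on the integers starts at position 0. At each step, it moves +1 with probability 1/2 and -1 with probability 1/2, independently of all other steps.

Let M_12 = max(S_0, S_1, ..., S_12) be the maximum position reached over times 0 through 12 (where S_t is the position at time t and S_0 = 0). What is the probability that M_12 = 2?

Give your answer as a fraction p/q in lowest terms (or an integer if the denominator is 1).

Let M_12 = max(S_0,...,S_12). Use the reflection principle: for j ≥ 1, #{paths with M_12 ≥ j} = #{S_12 ≥ j} + #{S_12 ≥ j+1}.
By reflection, #{M_12 ≥ 2} = #{S_12 ≥ 2} + #{S_12 ≥ 3} = 1586 + 794 = 2380.
#{M_12 ≥ 3} = #{S_12 ≥ 3} + #{S_12 ≥ 4} = 794 + 794 = 1588.
#{M_12 = 2} = 2380 - 1588 = 792.
P(M_12 = 2) = 792/4096 = 99/512

Answer: 99/512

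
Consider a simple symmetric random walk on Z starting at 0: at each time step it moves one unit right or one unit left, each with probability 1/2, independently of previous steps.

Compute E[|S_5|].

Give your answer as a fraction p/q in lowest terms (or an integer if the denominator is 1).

S_5 takes values m ≡ 1 (mod 2) with |m| ≤ 5; P(S_5=m) = C(5,(5+m)/2)/2^5.
Total paths: 2^5 = 32
Distribution: P(S=-5)=1/32, P(S=-3)=5/32, P(S=-1)=10/32, P(S=1)=10/32, P(S=3)=5/32, P(S=5)=1/32
E[|S_5|] = Σ_m |m|·P(S_5=m) = 60/32 = 15/8

Answer: 15/8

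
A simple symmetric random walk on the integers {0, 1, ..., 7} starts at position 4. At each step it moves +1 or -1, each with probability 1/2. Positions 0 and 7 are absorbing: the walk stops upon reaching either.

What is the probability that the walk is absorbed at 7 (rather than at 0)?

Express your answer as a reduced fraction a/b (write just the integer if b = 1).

Answer: 4/7

Derivation:
Symmetric walk (p = 1/2): the harmonic-function argument gives P(hit 7 before 0 | start at 4) = a/N.
P = 4/7 = 4/7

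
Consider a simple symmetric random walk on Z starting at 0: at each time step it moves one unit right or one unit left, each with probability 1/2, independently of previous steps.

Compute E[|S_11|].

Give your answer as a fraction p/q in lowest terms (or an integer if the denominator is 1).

Answer: 693/256

Derivation:
S_11 takes values m ≡ 1 (mod 2) with |m| ≤ 11; P(S_11=m) = C(11,(11+m)/2)/2^11.
Total paths: 2^11 = 2048
Distribution: P(S=-11)=1/2048, P(S=-9)=11/2048, P(S=-7)=55/2048, P(S=-5)=165/2048, P(S=-3)=330/2048, P(S=-1)=462/2048, P(S=1)=462/2048, P(S=3)=330/2048, P(S=5)=165/2048, P(S=7)=55/2048, P(S=9)=11/2048, P(S=11)=1/2048
E[|S_11|] = Σ_m |m|·P(S_11=m) = 5544/2048 = 693/256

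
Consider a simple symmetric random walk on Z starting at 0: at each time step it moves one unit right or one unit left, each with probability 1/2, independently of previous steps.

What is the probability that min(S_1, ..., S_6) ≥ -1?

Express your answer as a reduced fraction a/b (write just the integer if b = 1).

Let f(t,s) = #length-t paths at position s with S_1..S_t all ≥ -1.
f(t,s) = f(t-1,s-1) + f(t-1,s+1) for s ≥ -1; f(t,s) = 0 for s < -1.
t=0: f(0,0)=1
t=1: f(1,-1)=1 f(1,1)=1
t=2: f(2,0)=2 f(2,2)=1
t=3: f(3,-1)=2 f(3,1)=3 f(3,3)=1
t=4: f(4,0)=5 f(4,2)=4 f(4,4)=1
t=5: f(5,-1)=5 f(5,1)=9 f(5,3)=5 f(5,5)=1
t=6: f(6,0)=14 f(6,2)=14 f(6,4)=6 f(6,6)=1
Σ_s f(6,s) = 35
P = 35/64 = 35/64

Answer: 35/64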